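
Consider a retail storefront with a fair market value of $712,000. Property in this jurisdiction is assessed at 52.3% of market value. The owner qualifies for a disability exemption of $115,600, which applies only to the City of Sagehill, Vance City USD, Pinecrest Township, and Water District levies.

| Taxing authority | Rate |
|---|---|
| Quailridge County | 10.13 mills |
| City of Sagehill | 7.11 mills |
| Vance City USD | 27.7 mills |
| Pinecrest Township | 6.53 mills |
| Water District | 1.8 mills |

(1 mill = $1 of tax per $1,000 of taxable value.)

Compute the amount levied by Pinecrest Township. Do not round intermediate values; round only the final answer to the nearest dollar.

Assessed value = $712,000 × 0.523 = $372,376
Pinecrest Township taxable value = $372,376 − $115,600 = $256,776
Pinecrest Township levy = $256,776 × 0.00653 = $1,676.74728

$1,677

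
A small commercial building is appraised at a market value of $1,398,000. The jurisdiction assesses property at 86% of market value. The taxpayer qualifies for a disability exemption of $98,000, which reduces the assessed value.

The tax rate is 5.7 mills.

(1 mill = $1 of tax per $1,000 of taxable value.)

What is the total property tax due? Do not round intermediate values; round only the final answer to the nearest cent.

Assessed value = $1,398,000 × 0.86 = $1,202,280
Taxable value = $1,202,280 − $98,000 = $1,104,280
Tax = $1,104,280 × 0.0057 = $6,294.396

$6,294.40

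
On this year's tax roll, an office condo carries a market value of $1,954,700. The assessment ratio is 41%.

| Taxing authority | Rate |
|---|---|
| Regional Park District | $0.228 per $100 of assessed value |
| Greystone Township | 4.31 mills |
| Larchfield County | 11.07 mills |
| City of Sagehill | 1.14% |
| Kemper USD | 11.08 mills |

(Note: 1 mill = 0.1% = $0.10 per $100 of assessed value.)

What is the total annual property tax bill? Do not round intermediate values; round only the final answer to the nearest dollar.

$32,169

Assessed value = $1,954,700 × 0.41 = $801,427
Regional Park District: $801,427 × 0.00228 = $1,827.25356
Greystone Township: $801,427 × 0.00431 = $3,454.15037
Larchfield County: $801,427 × 0.01107 = $8,871.79689
City of Sagehill: $801,427 × 0.0114 = $9,136.2678
Kemper USD: $801,427 × 0.01108 = $8,879.81116
Total = $32,169.27978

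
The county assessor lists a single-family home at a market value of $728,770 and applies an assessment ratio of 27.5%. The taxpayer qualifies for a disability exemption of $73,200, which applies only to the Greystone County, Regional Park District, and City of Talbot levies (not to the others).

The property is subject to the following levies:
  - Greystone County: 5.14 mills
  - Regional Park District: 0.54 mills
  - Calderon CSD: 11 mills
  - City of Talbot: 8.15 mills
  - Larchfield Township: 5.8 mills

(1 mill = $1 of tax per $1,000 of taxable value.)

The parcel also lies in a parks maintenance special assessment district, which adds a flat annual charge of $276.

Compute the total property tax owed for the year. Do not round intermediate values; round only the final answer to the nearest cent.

$5,402.26

Assessed value = $728,770 × 0.275 = $200,411.75
Greystone County: ($200,411.75 − $73,200) × 0.00514 = $127,211.75 × 0.00514 = $653.868395
Regional Park District: ($200,411.75 − $73,200) × 0.00054 = $127,211.75 × 0.00054 = $68.694345
Calderon CSD: $200,411.75 × 0.011 = $2,204.52925
City of Talbot: ($200,411.75 − $73,200) × 0.00815 = $127,211.75 × 0.00815 = $1,036.7757625
Larchfield Township: $200,411.75 × 0.0058 = $1,162.38815
Levies subtotal = $5,126.2559025
Total = $5,126.2559025 + $276 = $5,402.2559025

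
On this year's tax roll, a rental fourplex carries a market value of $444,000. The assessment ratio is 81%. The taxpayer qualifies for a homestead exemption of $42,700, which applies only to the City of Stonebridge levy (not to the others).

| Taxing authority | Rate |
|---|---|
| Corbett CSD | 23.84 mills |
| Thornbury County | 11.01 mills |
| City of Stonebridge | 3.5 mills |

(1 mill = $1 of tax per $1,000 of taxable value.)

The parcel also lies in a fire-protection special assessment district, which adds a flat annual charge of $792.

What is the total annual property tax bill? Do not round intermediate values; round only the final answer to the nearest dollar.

Assessed value = $444,000 × 0.81 = $359,640
Corbett CSD: $359,640 × 0.02384 = $8,573.8176
Thornbury County: $359,640 × 0.01101 = $3,959.6364
City of Stonebridge: ($359,640 − $42,700) × 0.0035 = $316,940 × 0.0035 = $1,109.29
Levies subtotal = $13,642.744
Total = $13,642.744 + $792 = $14,434.744

$14,435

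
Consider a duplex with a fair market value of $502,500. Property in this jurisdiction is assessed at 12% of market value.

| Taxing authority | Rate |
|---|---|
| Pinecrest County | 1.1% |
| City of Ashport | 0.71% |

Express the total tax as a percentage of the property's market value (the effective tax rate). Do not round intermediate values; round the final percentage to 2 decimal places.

Assessed value = $502,500 × 0.12 = $60,300
Pinecrest County: $60,300 × 0.011 = $663.3
City of Ashport: $60,300 × 0.0071 = $428.13
Total tax = $1,091.43
Effective rate = $1,091.43 ÷ $502,500 = 0.22% of market value

0.22%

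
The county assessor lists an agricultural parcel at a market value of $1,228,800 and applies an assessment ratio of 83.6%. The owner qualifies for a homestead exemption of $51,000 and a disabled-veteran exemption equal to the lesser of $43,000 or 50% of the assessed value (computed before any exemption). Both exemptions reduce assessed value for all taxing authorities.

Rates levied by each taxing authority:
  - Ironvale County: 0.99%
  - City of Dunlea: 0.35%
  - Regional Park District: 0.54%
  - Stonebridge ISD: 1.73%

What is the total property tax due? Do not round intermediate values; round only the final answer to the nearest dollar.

Assessed value = $1,228,800 × 0.836 = $1,027,276.8
Disabled-veteran exemption = min($43,000, 50% × $1,027,276.8) = min($43,000, $513,638.4) = $43,000 (dollar cap binds)
Taxable value = $1,027,276.8 − $51,000 − $43,000 = $933,276.8
Ironvale County: $933,276.8 × 0.0099 = $9,239.44032
City of Dunlea: $933,276.8 × 0.0035 = $3,266.4688
Regional Park District: $933,276.8 × 0.0054 = $5,039.69472
Stonebridge ISD: $933,276.8 × 0.0173 = $16,145.68864
Total = $33,691.29248

$33,691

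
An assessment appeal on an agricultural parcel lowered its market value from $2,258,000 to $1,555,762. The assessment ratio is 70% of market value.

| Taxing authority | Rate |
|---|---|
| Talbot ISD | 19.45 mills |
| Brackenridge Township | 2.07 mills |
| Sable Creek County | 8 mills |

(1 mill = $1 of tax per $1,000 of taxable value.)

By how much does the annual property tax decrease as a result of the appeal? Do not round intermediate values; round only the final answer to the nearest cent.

$14,511.05

Old assessed value = $2,258,000 × 0.7 = $1,580,600
New assessed value = $1,555,762 × 0.7 = $1,089,033.4
Combined rate = 0.01945 + 0.00207 + 0.008 = 0.02952
Old tax = $1,580,600 × 0.02952 = $46,659.312
New tax = $1,089,033.4 × 0.02952 = $32,148.265968
Reduction = $46,659.312 − $32,148.265968 = $14,511.046032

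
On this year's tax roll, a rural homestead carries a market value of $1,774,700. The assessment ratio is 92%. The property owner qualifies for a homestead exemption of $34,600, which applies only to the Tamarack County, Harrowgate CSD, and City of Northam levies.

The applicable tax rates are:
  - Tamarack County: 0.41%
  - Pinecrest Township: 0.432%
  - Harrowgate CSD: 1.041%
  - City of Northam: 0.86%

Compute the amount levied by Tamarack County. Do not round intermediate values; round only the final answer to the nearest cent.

$6,552.31

Assessed value = $1,774,700 × 0.92 = $1,632,724
Tamarack County taxable value = $1,632,724 − $34,600 = $1,598,124
Tamarack County levy = $1,598,124 × 0.0041 = $6,552.3084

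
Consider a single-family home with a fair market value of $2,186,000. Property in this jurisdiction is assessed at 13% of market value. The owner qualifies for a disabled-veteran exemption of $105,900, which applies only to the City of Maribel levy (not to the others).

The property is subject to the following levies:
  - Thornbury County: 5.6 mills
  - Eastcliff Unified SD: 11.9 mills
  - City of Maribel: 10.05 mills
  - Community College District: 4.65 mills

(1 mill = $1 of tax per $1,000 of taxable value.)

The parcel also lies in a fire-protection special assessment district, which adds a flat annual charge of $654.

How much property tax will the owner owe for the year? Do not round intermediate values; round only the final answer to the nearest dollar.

$8,740

Assessed value = $2,186,000 × 0.13 = $284,180
Thornbury County: $284,180 × 0.0056 = $1,591.408
Eastcliff Unified SD: $284,180 × 0.0119 = $3,381.742
City of Maribel: ($284,180 − $105,900) × 0.01005 = $178,280 × 0.01005 = $1,791.714
Community College District: $284,180 × 0.00465 = $1,321.437
Levies subtotal = $8,086.301
Total = $8,086.301 + $654 = $8,740.301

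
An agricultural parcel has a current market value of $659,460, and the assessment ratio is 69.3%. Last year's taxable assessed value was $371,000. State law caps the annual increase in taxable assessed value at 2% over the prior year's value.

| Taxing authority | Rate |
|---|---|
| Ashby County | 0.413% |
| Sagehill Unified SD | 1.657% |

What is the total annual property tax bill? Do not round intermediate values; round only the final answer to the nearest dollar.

$7,833

Uncapped assessed value = $659,460 × 0.693 = $457,005.78
Cap limit = $371,000 × 1.02 = $378,420
Taxable assessed value = min($457,005.78, $378,420) = $378,420 (cap binds)
Ashby County: $378,420 × 0.00413 = $1,562.8746
Sagehill Unified SD: $378,420 × 0.01657 = $6,270.4194
Total = $7,833.294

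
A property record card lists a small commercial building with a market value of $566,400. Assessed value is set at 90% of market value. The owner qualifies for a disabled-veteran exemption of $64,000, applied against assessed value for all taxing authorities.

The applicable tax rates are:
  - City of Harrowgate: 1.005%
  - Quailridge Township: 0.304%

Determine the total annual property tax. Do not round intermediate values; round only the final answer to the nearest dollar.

$5,835

Assessed value = $566,400 × 0.9 = $509,760
Taxable value = $509,760 − $64,000 = $445,760
City of Harrowgate: $445,760 × 0.01005 = $4,479.888
Quailridge Township: $445,760 × 0.00304 = $1,355.1104
Total = $4,479.888 + $1,355.1104 = $5,834.9984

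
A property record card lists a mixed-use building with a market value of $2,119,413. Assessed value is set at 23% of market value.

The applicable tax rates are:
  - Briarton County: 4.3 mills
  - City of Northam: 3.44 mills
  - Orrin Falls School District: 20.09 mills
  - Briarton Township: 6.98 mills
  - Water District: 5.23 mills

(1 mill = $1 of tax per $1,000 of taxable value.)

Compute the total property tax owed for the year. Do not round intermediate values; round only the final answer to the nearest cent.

Assessed value = $2,119,413 × 0.23 = $487,464.99
Briarton County: $487,464.99 × 0.0043 = $2,096.099457
City of Northam: $487,464.99 × 0.00344 = $1,676.8795656
Orrin Falls School District: $487,464.99 × 0.02009 = $9,793.1716491
Briarton Township: $487,464.99 × 0.00698 = $3,402.5056302
Water District: $487,464.99 × 0.00523 = $2,549.4418977
Total = $2,096.099457 + $1,676.8795656 + $9,793.1716491 + $3,402.5056302 + $2,549.4418977 = $19,518.0981996

$19,518.10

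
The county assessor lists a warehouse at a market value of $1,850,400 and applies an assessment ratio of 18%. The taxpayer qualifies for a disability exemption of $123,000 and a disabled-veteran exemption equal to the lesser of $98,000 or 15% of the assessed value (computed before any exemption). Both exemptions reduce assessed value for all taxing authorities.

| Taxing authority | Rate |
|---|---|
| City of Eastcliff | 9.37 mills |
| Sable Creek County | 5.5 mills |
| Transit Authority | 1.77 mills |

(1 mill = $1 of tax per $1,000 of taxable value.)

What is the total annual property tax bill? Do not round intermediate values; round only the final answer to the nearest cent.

Assessed value = $1,850,400 × 0.18 = $333,072
Disabled-veteran exemption = min($98,000, 15% × $333,072) = min($98,000, $49,960.8) = $49,960.8 (percentage binds)
Taxable value = $333,072 − $123,000 − $49,960.8 = $160,111.2
City of Eastcliff: $160,111.2 × 0.00937 = $1,500.241944
Sable Creek County: $160,111.2 × 0.0055 = $880.6116
Transit Authority: $160,111.2 × 0.00177 = $283.396824
Total = $2,664.250368

$2,664.25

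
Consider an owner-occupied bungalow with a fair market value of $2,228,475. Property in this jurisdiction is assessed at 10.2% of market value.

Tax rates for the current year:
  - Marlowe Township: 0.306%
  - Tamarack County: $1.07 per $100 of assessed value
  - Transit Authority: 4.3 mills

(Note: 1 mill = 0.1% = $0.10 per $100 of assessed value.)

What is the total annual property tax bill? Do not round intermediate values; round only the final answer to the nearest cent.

Assessed value = $2,228,475 × 0.102 = $227,304.45
Marlowe Township: $227,304.45 × 0.00306 = $695.551617
Tamarack County: $227,304.45 × 0.0107 = $2,432.157615
Transit Authority: $227,304.45 × 0.0043 = $977.409135
Total = $4,105.118367

$4,105.12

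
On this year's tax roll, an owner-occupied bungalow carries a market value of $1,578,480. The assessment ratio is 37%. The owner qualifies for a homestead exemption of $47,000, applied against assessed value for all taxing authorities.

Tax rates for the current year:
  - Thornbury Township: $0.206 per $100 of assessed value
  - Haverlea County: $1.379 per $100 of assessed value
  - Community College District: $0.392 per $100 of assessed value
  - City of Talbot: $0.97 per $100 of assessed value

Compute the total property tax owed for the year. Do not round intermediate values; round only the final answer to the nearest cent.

$15,826.50

Assessed value = $1,578,480 × 0.37 = $584,037.6
Taxable value = $584,037.6 − $47,000 = $537,037.6
Thornbury Township: $537,037.6 × 0.00206 = $1,106.297456
Haverlea County: $537,037.6 × 0.01379 = $7,405.748504
Community College District: $537,037.6 × 0.00392 = $2,105.187392
City of Talbot: $537,037.6 × 0.0097 = $5,209.26472
Total = $1,106.297456 + $7,405.748504 + $2,105.187392 + $5,209.26472 = $15,826.498072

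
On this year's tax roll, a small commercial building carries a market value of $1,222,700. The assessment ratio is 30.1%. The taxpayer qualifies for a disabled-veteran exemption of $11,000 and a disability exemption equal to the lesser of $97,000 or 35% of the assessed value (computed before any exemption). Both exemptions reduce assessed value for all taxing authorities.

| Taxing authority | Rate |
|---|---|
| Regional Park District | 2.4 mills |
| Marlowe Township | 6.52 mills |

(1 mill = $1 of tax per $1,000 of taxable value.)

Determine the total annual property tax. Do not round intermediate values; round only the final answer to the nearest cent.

$2,319.49

Assessed value = $1,222,700 × 0.301 = $368,032.7
Disability exemption = min($97,000, 35% × $368,032.7) = min($97,000, $128,811.445) = $97,000 (dollar cap binds)
Taxable value = $368,032.7 − $11,000 − $97,000 = $260,032.7
Regional Park District: $260,032.7 × 0.0024 = $624.07848
Marlowe Township: $260,032.7 × 0.00652 = $1,695.413204
Total = $2,319.491684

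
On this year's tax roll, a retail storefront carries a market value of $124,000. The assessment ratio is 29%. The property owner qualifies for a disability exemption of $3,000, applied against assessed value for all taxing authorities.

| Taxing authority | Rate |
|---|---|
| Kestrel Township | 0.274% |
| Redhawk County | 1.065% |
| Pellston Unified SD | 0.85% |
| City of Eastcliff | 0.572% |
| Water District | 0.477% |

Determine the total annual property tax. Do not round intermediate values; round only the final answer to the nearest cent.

$1,067.24

Assessed value = $124,000 × 0.29 = $35,960
Taxable value = $35,960 − $3,000 = $32,960
Kestrel Township: $32,960 × 0.00274 = $90.3104
Redhawk County: $32,960 × 0.01065 = $351.024
Pellston Unified SD: $32,960 × 0.0085 = $280.16
City of Eastcliff: $32,960 × 0.00572 = $188.5312
Water District: $32,960 × 0.00477 = $157.2192
Total = $90.3104 + $351.024 + $280.16 + $188.5312 + $157.2192 = $1,067.2448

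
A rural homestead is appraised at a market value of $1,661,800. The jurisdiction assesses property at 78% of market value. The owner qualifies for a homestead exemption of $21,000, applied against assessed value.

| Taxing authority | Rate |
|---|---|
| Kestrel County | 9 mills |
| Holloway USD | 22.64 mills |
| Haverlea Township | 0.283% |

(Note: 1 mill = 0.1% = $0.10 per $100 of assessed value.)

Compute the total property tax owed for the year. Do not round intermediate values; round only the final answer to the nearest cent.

$43,956.28

Assessed value = $1,661,800 × 0.78 = $1,296,204
Taxable value = $1,296,204 − $21,000 = $1,275,204
Kestrel County: $1,275,204 × 0.009 = $11,476.836
Holloway USD: $1,275,204 × 0.02264 = $28,870.61856
Haverlea Township: $1,275,204 × 0.00283 = $3,608.82732
Total = $43,956.28188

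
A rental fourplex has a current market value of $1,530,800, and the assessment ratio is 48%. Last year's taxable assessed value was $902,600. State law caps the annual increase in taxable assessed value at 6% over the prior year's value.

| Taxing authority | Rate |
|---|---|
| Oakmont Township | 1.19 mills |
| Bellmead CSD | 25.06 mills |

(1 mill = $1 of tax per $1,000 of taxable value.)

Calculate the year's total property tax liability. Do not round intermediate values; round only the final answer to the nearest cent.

$19,288.08

Uncapped assessed value = $1,530,800 × 0.48 = $734,784
Cap limit = $902,600 × 1.06 = $956,756
Taxable assessed value = min($734,784, $956,756) = $734,784 (cap does not bind)
Oakmont Township: $734,784 × 0.00119 = $874.39296
Bellmead CSD: $734,784 × 0.02506 = $18,413.68704
Total = $19,288.08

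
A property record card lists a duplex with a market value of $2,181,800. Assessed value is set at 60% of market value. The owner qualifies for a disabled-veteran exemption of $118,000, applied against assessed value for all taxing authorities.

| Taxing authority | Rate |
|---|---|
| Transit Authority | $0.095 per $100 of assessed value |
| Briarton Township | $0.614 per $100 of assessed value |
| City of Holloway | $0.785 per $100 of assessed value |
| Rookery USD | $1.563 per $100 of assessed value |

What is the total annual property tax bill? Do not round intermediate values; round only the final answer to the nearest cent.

Assessed value = $2,181,800 × 0.6 = $1,309,080
Taxable value = $1,309,080 − $118,000 = $1,191,080
Transit Authority: $1,191,080 × 0.00095 = $1,131.526
Briarton Township: $1,191,080 × 0.00614 = $7,313.2312
City of Holloway: $1,191,080 × 0.00785 = $9,349.978
Rookery USD: $1,191,080 × 0.01563 = $18,616.5804
Total = $1,131.526 + $7,313.2312 + $9,349.978 + $18,616.5804 = $36,411.3156

$36,411.32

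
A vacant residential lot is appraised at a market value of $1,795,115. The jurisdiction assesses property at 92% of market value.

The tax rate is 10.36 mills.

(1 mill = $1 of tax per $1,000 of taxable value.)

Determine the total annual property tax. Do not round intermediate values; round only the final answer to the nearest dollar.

Assessed value = $1,795,115 × 0.92 = $1,651,505.8
Tax = $1,651,505.8 × 0.01036 = $17,109.600088

$17,110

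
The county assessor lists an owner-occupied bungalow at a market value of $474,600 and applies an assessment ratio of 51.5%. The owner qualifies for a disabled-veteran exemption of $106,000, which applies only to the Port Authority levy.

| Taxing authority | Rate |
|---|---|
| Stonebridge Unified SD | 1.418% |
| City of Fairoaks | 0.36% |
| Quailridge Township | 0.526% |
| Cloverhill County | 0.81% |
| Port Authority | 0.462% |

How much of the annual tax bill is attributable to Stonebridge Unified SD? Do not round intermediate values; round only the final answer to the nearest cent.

$3,465.86

Assessed value = $474,600 × 0.515 = $244,419
Stonebridge Unified SD taxable value = $244,419 (exemption does not apply)
Stonebridge Unified SD levy = $244,419 × 0.01418 = $3,465.86142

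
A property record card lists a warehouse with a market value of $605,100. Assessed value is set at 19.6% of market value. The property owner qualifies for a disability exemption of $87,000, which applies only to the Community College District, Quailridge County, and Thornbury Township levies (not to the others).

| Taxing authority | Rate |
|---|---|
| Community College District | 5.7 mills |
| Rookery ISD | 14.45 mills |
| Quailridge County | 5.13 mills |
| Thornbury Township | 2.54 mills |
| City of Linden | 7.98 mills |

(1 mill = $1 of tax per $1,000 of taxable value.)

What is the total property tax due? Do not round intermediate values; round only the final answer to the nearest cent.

Assessed value = $605,100 × 0.196 = $118,599.6
Community College District: ($118,599.6 − $87,000) × 0.0057 = $31,599.6 × 0.0057 = $180.11772
Rookery ISD: $118,599.6 × 0.01445 = $1,713.76422
Quailridge County: ($118,599.6 − $87,000) × 0.00513 = $31,599.6 × 0.00513 = $162.105948
Thornbury Township: ($118,599.6 − $87,000) × 0.00254 = $31,599.6 × 0.00254 = $80.262984
City of Linden: $118,599.6 × 0.00798 = $946.424808
Total = $3,082.67568

$3,082.68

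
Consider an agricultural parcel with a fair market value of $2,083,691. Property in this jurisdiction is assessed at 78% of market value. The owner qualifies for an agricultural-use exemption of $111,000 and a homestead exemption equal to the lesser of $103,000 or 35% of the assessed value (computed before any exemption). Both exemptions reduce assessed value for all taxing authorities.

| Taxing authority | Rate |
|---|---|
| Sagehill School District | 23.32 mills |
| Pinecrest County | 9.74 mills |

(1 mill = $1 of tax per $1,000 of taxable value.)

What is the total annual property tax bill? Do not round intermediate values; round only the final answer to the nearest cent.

Assessed value = $2,083,691 × 0.78 = $1,625,278.98
Homestead exemption = min($103,000, 35% × $1,625,278.98) = min($103,000, $568,847.643) = $103,000 (dollar cap binds)
Taxable value = $1,625,278.98 − $111,000 − $103,000 = $1,411,278.98
Sagehill School District: $1,411,278.98 × 0.02332 = $32,911.0258136
Pinecrest County: $1,411,278.98 × 0.00974 = $13,745.8572652
Total = $46,656.8830788

$46,656.88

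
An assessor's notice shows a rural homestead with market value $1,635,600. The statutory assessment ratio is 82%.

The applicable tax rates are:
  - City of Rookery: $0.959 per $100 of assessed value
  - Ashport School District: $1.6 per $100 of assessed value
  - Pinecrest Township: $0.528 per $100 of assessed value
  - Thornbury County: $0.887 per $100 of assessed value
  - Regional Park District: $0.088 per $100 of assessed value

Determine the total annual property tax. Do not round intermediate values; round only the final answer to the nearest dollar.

$54,479

Assessed value = $1,635,600 × 0.82 = $1,341,192
City of Rookery: $1,341,192 × 0.00959 = $12,862.03128
Ashport School District: $1,341,192 × 0.016 = $21,459.072
Pinecrest Township: $1,341,192 × 0.00528 = $7,081.49376
Thornbury County: $1,341,192 × 0.00887 = $11,896.37304
Regional Park District: $1,341,192 × 0.00088 = $1,180.24896
Total = $12,862.03128 + $21,459.072 + $7,081.49376 + $11,896.37304 + $1,180.24896 = $54,479.21904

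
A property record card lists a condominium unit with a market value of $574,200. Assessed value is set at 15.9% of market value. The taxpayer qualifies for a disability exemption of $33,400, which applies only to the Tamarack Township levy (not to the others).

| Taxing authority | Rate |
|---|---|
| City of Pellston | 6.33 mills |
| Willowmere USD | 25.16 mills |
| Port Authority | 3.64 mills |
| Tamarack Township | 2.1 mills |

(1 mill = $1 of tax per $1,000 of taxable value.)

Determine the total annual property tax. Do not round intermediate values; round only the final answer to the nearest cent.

Assessed value = $574,200 × 0.159 = $91,297.8
City of Pellston: $91,297.8 × 0.00633 = $577.915074
Willowmere USD: $91,297.8 × 0.02516 = $2,297.052648
Port Authority: $91,297.8 × 0.00364 = $332.323992
Tamarack Township: ($91,297.8 − $33,400) × 0.0021 = $57,897.8 × 0.0021 = $121.58538
Total = $3,328.877094

$3,328.88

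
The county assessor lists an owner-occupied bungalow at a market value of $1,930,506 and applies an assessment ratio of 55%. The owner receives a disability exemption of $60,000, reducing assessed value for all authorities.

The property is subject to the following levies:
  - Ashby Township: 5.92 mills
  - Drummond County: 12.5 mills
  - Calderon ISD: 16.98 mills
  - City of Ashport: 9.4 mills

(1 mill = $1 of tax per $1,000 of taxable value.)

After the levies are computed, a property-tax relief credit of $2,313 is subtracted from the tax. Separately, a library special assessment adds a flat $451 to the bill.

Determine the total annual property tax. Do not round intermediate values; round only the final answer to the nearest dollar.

Assessed value = $1,930,506 × 0.55 = $1,061,778.3
Taxable value = $1,061,778.3 − $60,000 = $1,001,778.3
Ashby Township: $1,001,778.3 × 0.00592 = $5,930.527536
Drummond County: $1,001,778.3 × 0.0125 = $12,522.22875
Calderon ISD: $1,001,778.3 × 0.01698 = $17,010.195534
City of Ashport: $1,001,778.3 × 0.0094 = $9,416.71602
Levies subtotal = $44,879.66784
After credit = $44,879.66784 − $2,313 = $42,566.66784
Total = $42,566.66784 + $451 = $43,017.66784

$43,018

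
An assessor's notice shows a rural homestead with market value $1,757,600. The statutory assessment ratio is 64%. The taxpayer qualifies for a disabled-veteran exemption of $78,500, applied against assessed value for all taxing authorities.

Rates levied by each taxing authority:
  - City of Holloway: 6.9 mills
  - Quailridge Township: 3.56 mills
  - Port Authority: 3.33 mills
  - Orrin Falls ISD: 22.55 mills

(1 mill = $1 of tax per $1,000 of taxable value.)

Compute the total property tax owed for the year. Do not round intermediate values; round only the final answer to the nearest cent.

Assessed value = $1,757,600 × 0.64 = $1,124,864
Taxable value = $1,124,864 − $78,500 = $1,046,364
City of Holloway: $1,046,364 × 0.0069 = $7,219.9116
Quailridge Township: $1,046,364 × 0.00356 = $3,725.05584
Port Authority: $1,046,364 × 0.00333 = $3,484.39212
Orrin Falls ISD: $1,046,364 × 0.02255 = $23,595.5082
Total = $7,219.9116 + $3,725.05584 + $3,484.39212 + $23,595.5082 = $38,024.86776

$38,024.87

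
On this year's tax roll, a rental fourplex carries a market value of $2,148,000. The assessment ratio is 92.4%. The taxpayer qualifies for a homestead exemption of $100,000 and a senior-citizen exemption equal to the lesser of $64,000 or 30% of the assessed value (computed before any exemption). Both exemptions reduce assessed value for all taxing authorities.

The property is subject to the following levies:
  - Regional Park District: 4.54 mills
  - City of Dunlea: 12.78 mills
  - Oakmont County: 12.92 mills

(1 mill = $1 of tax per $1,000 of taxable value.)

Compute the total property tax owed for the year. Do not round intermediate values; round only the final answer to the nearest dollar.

Assessed value = $2,148,000 × 0.924 = $1,984,752
Senior-citizen exemption = min($64,000, 30% × $1,984,752) = min($64,000, $595,425.6) = $64,000 (dollar cap binds)
Taxable value = $1,984,752 − $100,000 − $64,000 = $1,820,752
Regional Park District: $1,820,752 × 0.00454 = $8,266.21408
City of Dunlea: $1,820,752 × 0.01278 = $23,269.21056
Oakmont County: $1,820,752 × 0.01292 = $23,524.11584
Total = $55,059.54048

$55,060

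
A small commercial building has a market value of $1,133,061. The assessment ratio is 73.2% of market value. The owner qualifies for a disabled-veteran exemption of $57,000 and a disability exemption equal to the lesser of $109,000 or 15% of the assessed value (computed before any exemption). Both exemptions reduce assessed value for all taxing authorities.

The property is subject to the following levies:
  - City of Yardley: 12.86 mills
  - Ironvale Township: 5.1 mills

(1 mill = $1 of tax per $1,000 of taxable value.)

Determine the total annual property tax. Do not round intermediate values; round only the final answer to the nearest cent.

$11,914.68

Assessed value = $1,133,061 × 0.732 = $829,400.652
Disability exemption = min($109,000, 15% × $829,400.652) = min($109,000, $124,410.0978) = $109,000 (dollar cap binds)
Taxable value = $829,400.652 − $57,000 − $109,000 = $663,400.652
City of Yardley: $663,400.652 × 0.01286 = $8,531.33238472
Ironvale Township: $663,400.652 × 0.0051 = $3,383.3433252
Total = $11,914.67570992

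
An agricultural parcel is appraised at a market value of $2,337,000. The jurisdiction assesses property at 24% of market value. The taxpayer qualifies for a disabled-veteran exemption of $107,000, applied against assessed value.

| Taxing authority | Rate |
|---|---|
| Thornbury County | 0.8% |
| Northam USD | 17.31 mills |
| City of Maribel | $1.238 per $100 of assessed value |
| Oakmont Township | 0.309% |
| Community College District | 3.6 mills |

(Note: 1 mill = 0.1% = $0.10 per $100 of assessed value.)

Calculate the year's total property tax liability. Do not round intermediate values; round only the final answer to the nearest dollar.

Assessed value = $2,337,000 × 0.24 = $560,880
Taxable value = $560,880 − $107,000 = $453,880
Thornbury County: $453,880 × 0.008 = $3,631.04
Northam USD: $453,880 × 0.01731 = $7,856.6628
City of Maribel: $453,880 × 0.01238 = $5,619.0344
Oakmont Township: $453,880 × 0.00309 = $1,402.4892
Community College District: $453,880 × 0.0036 = $1,633.968
Total = $20,143.1944

$20,143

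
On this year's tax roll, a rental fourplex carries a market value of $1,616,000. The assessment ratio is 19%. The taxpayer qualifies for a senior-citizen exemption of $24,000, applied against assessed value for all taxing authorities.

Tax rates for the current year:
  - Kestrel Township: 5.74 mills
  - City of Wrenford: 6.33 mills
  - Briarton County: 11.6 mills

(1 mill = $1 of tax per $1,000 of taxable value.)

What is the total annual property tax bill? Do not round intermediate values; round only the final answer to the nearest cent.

Assessed value = $1,616,000 × 0.19 = $307,040
Taxable value = $307,040 − $24,000 = $283,040
Kestrel Township: $283,040 × 0.00574 = $1,624.6496
City of Wrenford: $283,040 × 0.00633 = $1,791.6432
Briarton County: $283,040 × 0.0116 = $3,283.264
Total = $1,624.6496 + $1,791.6432 + $3,283.264 = $6,699.5568

$6,699.56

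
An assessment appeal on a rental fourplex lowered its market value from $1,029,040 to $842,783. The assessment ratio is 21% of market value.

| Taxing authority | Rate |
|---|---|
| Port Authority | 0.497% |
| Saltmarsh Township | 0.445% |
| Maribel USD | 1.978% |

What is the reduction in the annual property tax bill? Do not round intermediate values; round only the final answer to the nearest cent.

Old assessed value = $1,029,040 × 0.21 = $216,098.4
New assessed value = $842,783 × 0.21 = $176,984.43
Combined rate = 0.00497 + 0.00445 + 0.01978 = 0.0292
Old tax = $216,098.4 × 0.0292 = $6,310.07328
New tax = $176,984.43 × 0.0292 = $5,167.945356
Reduction = $6,310.07328 − $5,167.945356 = $1,142.127924

$1,142.13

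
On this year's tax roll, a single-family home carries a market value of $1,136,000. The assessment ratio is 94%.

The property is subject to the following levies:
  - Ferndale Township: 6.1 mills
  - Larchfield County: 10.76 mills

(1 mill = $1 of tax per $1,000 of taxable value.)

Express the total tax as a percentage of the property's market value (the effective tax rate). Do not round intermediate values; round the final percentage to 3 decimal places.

1.585%

Assessed value = $1,136,000 × 0.94 = $1,067,840
Ferndale Township: $1,067,840 × 0.0061 = $6,513.824
Larchfield County: $1,067,840 × 0.01076 = $11,489.9584
Total tax = $18,003.7824
Effective rate = $18,003.7824 ÷ $1,136,000 = 1.585% of market value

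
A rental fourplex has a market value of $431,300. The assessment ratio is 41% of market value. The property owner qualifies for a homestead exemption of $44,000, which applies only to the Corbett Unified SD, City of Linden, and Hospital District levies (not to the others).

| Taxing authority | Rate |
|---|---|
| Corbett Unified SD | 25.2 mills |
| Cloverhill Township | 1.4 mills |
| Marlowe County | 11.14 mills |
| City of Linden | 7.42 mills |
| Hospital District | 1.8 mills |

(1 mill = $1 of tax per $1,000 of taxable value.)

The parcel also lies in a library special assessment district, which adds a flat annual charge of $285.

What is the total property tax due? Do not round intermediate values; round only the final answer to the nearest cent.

$7,074.60

Assessed value = $431,300 × 0.41 = $176,833
Corbett Unified SD: ($176,833 − $44,000) × 0.0252 = $132,833 × 0.0252 = $3,347.3916
Cloverhill Township: $176,833 × 0.0014 = $247.5662
Marlowe County: $176,833 × 0.01114 = $1,969.91962
City of Linden: ($176,833 − $44,000) × 0.00742 = $132,833 × 0.00742 = $985.62086
Hospital District: ($176,833 − $44,000) × 0.0018 = $132,833 × 0.0018 = $239.0994
Levies subtotal = $6,789.59768
Total = $6,789.59768 + $285 = $7,074.59768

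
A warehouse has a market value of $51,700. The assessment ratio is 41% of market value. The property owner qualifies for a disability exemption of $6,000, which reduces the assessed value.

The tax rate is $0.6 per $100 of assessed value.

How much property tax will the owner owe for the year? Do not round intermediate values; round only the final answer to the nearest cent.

$91.18

Assessed value = $51,700 × 0.41 = $21,197
Taxable value = $21,197 − $6,000 = $15,197
Tax = $15,197 × 0.006 = $91.182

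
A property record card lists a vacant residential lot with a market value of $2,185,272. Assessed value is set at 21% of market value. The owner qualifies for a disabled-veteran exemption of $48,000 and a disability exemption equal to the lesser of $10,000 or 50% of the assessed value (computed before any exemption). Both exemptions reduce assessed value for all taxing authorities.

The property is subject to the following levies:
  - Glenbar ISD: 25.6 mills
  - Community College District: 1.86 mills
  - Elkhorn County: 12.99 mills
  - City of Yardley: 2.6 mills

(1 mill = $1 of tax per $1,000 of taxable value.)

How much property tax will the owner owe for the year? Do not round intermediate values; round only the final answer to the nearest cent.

Assessed value = $2,185,272 × 0.21 = $458,907.12
Disability exemption = min($10,000, 50% × $458,907.12) = min($10,000, $229,453.56) = $10,000 (dollar cap binds)
Taxable value = $458,907.12 − $48,000 − $10,000 = $400,907.12
Glenbar ISD: $400,907.12 × 0.0256 = $10,263.222272
Community College District: $400,907.12 × 0.00186 = $745.6872432
Elkhorn County: $400,907.12 × 0.01299 = $5,207.7834888
City of Yardley: $400,907.12 × 0.0026 = $1,042.358512
Total = $17,259.051516

$17,259.05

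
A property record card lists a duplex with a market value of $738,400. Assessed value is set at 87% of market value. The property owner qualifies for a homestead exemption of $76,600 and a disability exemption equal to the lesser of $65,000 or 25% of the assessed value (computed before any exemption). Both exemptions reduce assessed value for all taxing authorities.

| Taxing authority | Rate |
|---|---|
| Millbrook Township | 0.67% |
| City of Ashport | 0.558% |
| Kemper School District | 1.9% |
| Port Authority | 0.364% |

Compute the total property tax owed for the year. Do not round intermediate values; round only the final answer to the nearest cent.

Assessed value = $738,400 × 0.87 = $642,408
Disability exemption = min($65,000, 25% × $642,408) = min($65,000, $160,602) = $65,000 (dollar cap binds)
Taxable value = $642,408 − $76,600 − $65,000 = $500,808
Millbrook Township: $500,808 × 0.0067 = $3,355.4136
City of Ashport: $500,808 × 0.00558 = $2,794.50864
Kemper School District: $500,808 × 0.019 = $9,515.352
Port Authority: $500,808 × 0.00364 = $1,822.94112
Total = $17,488.21536

$17,488.22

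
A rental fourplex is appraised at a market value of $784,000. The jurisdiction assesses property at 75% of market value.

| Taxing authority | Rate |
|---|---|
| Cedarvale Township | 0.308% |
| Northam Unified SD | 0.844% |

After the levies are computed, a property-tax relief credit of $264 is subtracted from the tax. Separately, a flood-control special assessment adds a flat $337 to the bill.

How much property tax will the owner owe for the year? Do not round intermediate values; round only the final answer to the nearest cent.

$6,846.76

Assessed value = $784,000 × 0.75 = $588,000
Cedarvale Township: $588,000 × 0.00308 = $1,811.04
Northam Unified SD: $588,000 × 0.00844 = $4,962.72
Levies subtotal = $6,773.76
After credit = $6,773.76 − $264 = $6,509.76
Total = $6,509.76 + $337 = $6,846.76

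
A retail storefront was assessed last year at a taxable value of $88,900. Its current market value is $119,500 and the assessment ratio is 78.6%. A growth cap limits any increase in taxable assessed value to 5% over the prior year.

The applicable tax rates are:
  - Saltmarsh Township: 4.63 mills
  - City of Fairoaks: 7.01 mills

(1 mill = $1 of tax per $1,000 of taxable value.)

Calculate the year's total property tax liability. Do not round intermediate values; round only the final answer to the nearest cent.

$1,086.54

Uncapped assessed value = $119,500 × 0.786 = $93,927
Cap limit = $88,900 × 1.05 = $93,345
Taxable assessed value = min($93,927, $93,345) = $93,345 (cap binds)
Saltmarsh Township: $93,345 × 0.00463 = $432.18735
City of Fairoaks: $93,345 × 0.00701 = $654.34845
Total = $1,086.5358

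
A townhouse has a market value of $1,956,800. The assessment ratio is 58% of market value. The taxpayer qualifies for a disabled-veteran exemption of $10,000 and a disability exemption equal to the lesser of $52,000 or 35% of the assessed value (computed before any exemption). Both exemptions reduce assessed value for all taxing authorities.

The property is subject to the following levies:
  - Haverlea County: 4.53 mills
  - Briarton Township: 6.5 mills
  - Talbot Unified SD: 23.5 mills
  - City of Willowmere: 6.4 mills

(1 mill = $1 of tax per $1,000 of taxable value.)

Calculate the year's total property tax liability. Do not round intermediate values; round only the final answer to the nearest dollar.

Assessed value = $1,956,800 × 0.58 = $1,134,944
Disability exemption = min($52,000, 35% × $1,134,944) = min($52,000, $397,230.4) = $52,000 (dollar cap binds)
Taxable value = $1,134,944 − $10,000 − $52,000 = $1,072,944
Haverlea County: $1,072,944 × 0.00453 = $4,860.43632
Briarton Township: $1,072,944 × 0.0065 = $6,974.136
Talbot Unified SD: $1,072,944 × 0.0235 = $25,214.184
City of Willowmere: $1,072,944 × 0.0064 = $6,866.8416
Total = $43,915.59792

$43,916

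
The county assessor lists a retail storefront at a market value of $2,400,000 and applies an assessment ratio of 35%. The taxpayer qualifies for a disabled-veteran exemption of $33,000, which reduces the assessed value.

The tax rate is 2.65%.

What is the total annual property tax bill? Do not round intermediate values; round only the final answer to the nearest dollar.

$21,386

Assessed value = $2,400,000 × 0.35 = $840,000
Taxable value = $840,000 − $33,000 = $807,000
Tax = $807,000 × 0.0265 = $21,385.5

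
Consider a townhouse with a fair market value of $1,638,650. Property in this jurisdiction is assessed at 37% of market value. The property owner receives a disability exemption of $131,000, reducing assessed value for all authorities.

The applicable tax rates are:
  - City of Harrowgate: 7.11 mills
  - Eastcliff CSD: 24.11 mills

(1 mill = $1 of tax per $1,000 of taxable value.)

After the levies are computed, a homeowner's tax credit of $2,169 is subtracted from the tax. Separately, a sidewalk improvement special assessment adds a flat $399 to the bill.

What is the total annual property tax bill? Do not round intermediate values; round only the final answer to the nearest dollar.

$13,069

Assessed value = $1,638,650 × 0.37 = $606,300.5
Taxable value = $606,300.5 − $131,000 = $475,300.5
City of Harrowgate: $475,300.5 × 0.00711 = $3,379.386555
Eastcliff CSD: $475,300.5 × 0.02411 = $11,459.495055
Levies subtotal = $14,838.88161
After credit = $14,838.88161 − $2,169 = $12,669.88161
Total = $12,669.88161 + $399 = $13,068.88161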